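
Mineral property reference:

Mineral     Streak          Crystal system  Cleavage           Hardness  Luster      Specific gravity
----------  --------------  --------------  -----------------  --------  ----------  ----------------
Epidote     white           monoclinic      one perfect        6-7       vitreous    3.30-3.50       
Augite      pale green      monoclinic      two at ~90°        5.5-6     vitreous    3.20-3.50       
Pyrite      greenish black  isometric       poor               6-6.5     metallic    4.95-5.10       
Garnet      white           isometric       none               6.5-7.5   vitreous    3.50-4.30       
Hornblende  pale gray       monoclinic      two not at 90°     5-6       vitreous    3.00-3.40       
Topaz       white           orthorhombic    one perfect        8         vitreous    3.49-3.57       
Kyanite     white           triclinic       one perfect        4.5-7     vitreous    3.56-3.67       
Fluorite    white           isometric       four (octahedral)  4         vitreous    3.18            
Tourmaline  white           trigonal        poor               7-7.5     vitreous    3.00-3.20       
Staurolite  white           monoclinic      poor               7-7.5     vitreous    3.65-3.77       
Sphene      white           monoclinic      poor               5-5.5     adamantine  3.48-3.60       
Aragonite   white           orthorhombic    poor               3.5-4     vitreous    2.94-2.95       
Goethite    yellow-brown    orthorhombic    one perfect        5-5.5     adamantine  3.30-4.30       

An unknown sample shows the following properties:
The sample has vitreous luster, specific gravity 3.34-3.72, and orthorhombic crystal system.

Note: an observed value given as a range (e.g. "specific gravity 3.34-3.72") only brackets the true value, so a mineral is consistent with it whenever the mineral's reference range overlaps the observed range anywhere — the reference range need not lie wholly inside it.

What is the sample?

Vitreous luster is inconsistent with Pyrite, Sphene, Goethite.
Specific gravity 3.34-3.72 excludes Fluorite, Tourmaline, Aragonite.
Orthorhombic crystal system — only Topaz remains.
The only mineral consistent with every observation is Topaz.

Topaz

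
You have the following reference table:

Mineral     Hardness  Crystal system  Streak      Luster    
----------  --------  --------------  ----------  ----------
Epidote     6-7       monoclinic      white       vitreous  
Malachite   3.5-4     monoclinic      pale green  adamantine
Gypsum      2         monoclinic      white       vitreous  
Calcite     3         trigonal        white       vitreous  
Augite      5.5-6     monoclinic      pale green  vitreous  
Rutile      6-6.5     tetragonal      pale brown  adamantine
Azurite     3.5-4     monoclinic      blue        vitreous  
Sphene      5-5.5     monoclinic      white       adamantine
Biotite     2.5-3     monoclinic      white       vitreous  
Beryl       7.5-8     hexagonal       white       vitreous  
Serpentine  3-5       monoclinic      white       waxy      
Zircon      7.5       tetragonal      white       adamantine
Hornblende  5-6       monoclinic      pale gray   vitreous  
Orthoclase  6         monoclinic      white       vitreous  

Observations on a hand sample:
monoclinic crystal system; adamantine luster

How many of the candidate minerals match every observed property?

Monoclinic crystal system rules out Calcite, Rutile, Beryl, Zircon.
Adamantine luster — narrows the field to Malachite, Sphene.
Consistent with every observation: Malachite, Sphene.
That is 2 minerals.

2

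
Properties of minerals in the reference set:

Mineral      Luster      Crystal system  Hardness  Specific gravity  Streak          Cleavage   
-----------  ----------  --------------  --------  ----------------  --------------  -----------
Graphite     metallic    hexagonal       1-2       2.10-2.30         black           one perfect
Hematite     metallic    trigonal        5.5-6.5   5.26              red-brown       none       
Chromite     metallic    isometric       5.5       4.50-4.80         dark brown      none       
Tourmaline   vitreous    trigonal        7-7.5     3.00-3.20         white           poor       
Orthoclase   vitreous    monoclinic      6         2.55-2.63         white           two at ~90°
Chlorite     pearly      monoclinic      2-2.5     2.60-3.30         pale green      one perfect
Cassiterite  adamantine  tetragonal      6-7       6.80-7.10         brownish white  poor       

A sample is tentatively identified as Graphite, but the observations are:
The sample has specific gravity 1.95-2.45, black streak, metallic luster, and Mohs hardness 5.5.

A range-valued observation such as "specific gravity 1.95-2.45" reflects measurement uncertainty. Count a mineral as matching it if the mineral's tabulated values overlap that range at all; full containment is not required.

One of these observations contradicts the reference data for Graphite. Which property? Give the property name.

hardness

Specific gravity 1.95-2.45: Graphite has SG 2.10-2.30 — agrees.
Black streak: Graphite has black streak — agrees.
Metallic luster: Graphite has metallic luster — agrees.
Mohs hardness 5.5: Graphite has hardness 1-2 — does not match.
Only the hardness is inconsistent.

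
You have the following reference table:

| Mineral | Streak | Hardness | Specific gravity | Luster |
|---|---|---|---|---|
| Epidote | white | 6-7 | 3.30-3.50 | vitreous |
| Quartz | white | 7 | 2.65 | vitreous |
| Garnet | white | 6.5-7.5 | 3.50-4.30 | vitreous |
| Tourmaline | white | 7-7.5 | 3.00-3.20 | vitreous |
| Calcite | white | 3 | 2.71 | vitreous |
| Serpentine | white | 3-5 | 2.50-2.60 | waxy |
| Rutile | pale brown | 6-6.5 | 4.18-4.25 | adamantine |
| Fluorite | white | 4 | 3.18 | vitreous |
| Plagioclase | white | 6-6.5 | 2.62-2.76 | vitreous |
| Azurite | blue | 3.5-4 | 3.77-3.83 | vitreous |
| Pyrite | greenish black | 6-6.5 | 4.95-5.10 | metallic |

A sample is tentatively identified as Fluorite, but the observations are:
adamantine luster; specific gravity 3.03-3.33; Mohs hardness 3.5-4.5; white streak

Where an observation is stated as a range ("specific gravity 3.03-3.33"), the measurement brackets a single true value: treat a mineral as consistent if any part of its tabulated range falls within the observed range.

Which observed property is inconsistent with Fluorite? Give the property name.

Adamantine luster: Fluorite has vitreous luster — inconsistent.
Specific gravity 3.03-3.33: Fluorite has SG 3.18 — matches.
Mohs hardness 3.5-4.5: Fluorite has hardness 4 — matches.
White streak: Fluorite has white streak — matches.
Only the luster is inconsistent.

luster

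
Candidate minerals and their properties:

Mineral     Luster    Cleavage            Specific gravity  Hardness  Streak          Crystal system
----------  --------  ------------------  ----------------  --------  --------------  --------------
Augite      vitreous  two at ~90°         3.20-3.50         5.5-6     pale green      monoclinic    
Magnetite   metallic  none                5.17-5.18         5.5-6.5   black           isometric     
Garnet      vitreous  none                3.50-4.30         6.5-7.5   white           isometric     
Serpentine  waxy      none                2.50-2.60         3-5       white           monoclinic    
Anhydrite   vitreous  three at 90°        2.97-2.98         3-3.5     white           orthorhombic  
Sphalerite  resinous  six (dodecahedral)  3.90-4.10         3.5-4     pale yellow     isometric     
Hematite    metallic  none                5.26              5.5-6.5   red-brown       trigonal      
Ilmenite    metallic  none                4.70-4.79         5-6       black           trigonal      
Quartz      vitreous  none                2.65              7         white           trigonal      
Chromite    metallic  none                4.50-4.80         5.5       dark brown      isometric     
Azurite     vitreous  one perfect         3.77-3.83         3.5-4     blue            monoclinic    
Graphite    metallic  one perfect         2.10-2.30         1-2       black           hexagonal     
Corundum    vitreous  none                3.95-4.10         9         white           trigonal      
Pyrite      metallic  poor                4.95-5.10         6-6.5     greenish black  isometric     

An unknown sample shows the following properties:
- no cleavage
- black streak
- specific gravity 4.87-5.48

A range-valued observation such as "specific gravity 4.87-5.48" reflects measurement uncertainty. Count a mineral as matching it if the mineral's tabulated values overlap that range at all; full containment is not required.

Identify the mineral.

Magnetite

No cleavage is inconsistent with Augite, Anhydrite, Sphalerite, Azurite, Graphite, Pyrite.
Black streak: narrows the field to Magnetite, Ilmenite.
Specific gravity 4.87-5.48 is inconsistent with Ilmenite.
Only Magnetite satisfies all observations.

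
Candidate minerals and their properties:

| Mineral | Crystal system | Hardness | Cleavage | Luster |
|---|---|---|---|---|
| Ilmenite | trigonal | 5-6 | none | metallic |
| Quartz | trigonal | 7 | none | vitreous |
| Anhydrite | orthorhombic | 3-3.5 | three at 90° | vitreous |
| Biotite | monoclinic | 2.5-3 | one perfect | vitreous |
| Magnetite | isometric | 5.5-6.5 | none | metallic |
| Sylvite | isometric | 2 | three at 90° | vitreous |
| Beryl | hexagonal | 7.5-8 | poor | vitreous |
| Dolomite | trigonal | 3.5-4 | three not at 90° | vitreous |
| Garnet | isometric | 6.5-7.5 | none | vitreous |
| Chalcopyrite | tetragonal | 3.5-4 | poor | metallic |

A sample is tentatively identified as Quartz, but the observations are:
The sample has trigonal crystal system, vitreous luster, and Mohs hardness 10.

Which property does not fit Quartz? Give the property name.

hardness

Trigonal crystal system: Quartz has trigonal system — within range.
Vitreous luster: Quartz has vitreous luster — within range.
Mohs hardness 10: Quartz has hardness 7 — outside the reference range.
The hardness is the one property that does not fit.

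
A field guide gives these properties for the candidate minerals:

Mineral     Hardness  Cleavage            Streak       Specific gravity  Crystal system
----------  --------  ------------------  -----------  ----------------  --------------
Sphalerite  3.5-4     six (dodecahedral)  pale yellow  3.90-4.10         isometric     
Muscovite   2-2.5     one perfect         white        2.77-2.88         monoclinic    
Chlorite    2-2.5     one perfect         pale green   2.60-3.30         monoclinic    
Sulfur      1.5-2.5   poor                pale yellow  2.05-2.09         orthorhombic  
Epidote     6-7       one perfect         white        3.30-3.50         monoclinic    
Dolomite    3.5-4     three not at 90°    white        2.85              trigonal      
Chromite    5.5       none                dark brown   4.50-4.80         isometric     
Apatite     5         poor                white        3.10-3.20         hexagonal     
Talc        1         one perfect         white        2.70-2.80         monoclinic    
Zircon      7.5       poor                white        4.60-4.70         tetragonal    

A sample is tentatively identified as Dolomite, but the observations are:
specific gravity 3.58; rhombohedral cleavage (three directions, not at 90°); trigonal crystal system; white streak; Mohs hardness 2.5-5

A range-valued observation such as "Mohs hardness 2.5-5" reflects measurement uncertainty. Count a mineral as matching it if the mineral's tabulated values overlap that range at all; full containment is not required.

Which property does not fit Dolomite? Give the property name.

specific gravity

Specific gravity 3.58: Dolomite has SG 2.85 — does not match.
Rhombohedral cleavage (three directions, not at 90°): Dolomite has cleavage three not at 90° — matches.
Trigonal crystal system: Dolomite has trigonal system — matches.
White streak: Dolomite has white streak — matches.
Mohs hardness 2.5-5: Dolomite has hardness 3.5-4 — matches.
Everything matches except the specific gravity.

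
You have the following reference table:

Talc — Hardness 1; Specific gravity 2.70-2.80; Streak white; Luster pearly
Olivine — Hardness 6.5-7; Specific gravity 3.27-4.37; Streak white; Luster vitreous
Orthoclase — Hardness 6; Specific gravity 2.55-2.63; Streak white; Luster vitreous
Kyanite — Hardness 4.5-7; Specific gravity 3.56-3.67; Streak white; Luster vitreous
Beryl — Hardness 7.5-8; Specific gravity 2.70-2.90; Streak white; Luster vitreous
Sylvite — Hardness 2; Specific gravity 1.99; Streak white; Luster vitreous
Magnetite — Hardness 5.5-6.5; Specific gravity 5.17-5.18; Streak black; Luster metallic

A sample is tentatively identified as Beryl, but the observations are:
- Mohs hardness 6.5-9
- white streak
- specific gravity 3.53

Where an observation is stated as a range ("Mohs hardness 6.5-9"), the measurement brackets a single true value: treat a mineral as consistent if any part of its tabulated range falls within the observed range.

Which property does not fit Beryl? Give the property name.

specific gravity

Mohs hardness 6.5-9: Beryl has hardness 7.5-8 — consistent.
White streak: Beryl has white streak — consistent.
Specific gravity 3.53: Beryl has SG 2.70-2.90 — does not match.
Everything matches except the specific gravity.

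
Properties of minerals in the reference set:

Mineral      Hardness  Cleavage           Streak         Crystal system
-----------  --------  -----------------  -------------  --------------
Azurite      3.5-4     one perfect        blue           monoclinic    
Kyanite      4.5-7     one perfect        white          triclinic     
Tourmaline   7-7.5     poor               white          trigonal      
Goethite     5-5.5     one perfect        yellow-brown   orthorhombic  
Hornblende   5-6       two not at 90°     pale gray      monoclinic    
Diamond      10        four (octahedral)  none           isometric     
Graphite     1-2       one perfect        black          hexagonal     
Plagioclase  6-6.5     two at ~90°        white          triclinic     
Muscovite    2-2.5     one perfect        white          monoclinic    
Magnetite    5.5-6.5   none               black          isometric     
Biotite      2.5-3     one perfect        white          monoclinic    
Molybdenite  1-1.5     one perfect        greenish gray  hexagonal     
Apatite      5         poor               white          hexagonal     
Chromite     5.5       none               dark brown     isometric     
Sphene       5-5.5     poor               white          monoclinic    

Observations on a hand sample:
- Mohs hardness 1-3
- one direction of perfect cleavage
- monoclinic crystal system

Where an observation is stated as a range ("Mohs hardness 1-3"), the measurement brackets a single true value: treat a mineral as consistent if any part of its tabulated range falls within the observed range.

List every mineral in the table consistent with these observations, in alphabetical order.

Mohs hardness 1-3: Graphite, Muscovite, Biotite, Molybdenite remain.
One direction of perfect cleavage: every remaining candidate is consistent.
Monoclinic crystal system rules out Graphite, Molybdenite.
The minerals that satisfy all observations are Biotite, Muscovite.

Biotite, Muscovite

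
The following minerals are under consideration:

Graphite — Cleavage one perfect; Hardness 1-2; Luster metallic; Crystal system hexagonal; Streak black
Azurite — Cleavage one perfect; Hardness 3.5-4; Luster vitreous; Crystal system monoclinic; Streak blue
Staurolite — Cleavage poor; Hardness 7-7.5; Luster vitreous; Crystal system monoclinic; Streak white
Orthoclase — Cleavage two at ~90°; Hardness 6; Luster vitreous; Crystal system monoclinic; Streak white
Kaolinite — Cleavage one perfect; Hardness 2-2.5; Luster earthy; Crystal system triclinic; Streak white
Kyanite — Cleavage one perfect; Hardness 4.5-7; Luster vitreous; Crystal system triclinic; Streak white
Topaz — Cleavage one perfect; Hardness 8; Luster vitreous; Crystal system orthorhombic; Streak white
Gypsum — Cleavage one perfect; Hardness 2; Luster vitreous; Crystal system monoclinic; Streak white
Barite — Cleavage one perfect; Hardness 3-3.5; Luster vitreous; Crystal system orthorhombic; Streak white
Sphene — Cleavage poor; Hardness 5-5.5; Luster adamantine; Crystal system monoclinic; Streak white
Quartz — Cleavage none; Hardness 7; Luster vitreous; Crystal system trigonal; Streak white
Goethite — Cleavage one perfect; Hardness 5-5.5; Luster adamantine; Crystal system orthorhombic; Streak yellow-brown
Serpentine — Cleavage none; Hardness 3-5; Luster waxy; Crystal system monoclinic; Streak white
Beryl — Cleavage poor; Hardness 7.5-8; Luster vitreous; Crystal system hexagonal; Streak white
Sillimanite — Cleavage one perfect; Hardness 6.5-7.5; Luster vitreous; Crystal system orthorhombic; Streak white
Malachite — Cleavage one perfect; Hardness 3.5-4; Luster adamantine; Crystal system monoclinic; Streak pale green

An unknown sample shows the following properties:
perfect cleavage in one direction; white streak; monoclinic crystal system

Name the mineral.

Perfect cleavage in one direction eliminates Staurolite, Orthoclase, Sphene, Quartz, Serpentine, Beryl.
White streak rules out Graphite, Azurite, Goethite, Malachite.
Monoclinic crystal system — only Gypsum remains.
Only Gypsum satisfies all observations.

Gypsum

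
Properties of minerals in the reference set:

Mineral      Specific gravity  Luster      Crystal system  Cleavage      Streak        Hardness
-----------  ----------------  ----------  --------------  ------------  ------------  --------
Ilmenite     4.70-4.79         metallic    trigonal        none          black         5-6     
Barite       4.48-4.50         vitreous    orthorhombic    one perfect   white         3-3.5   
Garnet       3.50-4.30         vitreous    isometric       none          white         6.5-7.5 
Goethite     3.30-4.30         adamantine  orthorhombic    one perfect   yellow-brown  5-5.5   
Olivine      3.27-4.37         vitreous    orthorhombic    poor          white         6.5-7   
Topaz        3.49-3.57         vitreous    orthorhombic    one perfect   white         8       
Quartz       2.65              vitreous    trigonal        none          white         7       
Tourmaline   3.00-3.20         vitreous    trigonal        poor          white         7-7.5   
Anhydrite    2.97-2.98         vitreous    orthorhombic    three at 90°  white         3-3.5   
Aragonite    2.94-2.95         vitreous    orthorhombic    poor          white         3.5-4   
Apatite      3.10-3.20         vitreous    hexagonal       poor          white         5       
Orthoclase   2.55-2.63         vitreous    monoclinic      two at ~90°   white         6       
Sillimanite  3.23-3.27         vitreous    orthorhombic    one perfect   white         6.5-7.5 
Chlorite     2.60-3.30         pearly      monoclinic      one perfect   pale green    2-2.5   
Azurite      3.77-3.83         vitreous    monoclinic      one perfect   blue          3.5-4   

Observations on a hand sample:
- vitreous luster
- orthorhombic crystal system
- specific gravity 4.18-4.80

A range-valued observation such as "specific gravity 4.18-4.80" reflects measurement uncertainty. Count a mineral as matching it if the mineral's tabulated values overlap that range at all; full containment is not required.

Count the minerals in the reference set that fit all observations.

2

Vitreous luster is inconsistent with Ilmenite, Goethite, Chlorite.
Orthorhombic crystal system excludes Garnet, Quartz, Tourmaline, Apatite, Orthoclase, Azurite.
Specific gravity 4.18-4.80 — leaves Barite, Olivine.
Remaining candidates: Barite, Olivine.
That is 2 minerals.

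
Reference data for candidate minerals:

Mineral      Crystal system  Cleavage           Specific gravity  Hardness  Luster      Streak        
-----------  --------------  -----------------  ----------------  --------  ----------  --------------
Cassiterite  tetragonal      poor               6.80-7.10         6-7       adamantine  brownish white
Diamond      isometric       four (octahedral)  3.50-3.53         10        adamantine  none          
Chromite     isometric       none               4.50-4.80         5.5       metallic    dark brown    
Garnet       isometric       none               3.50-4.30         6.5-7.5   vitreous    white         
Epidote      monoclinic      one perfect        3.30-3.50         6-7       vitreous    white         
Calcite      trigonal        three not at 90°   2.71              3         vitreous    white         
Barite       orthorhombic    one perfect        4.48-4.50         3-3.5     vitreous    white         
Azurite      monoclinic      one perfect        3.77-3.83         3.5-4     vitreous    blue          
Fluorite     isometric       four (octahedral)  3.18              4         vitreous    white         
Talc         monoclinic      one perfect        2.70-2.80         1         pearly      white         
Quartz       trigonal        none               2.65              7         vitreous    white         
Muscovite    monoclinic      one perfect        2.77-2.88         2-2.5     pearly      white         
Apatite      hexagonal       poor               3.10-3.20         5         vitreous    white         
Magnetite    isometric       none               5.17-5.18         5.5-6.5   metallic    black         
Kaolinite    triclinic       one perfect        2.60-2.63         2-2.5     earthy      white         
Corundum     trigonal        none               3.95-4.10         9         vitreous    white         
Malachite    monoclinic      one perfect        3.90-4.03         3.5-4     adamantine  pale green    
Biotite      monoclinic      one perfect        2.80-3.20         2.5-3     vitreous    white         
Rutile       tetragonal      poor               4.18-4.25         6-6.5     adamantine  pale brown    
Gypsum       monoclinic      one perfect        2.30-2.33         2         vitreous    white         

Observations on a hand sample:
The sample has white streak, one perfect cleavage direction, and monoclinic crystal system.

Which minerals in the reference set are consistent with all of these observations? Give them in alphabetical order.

Biotite, Epidote, Gypsum, Muscovite, Talc

White streak — narrows the field to Garnet, Epidote, Calcite, Barite, Fluorite, Talc, Quartz, Muscovite, Apatite, Kaolinite, Corundum, Biotite, Gypsum.
One perfect cleavage direction eliminates Garnet, Calcite, Fluorite, Quartz, Apatite, Corundum.
Monoclinic crystal system is inconsistent with Barite, Kaolinite.
Remaining candidates: Biotite, Epidote, Gypsum, Muscovite, Talc.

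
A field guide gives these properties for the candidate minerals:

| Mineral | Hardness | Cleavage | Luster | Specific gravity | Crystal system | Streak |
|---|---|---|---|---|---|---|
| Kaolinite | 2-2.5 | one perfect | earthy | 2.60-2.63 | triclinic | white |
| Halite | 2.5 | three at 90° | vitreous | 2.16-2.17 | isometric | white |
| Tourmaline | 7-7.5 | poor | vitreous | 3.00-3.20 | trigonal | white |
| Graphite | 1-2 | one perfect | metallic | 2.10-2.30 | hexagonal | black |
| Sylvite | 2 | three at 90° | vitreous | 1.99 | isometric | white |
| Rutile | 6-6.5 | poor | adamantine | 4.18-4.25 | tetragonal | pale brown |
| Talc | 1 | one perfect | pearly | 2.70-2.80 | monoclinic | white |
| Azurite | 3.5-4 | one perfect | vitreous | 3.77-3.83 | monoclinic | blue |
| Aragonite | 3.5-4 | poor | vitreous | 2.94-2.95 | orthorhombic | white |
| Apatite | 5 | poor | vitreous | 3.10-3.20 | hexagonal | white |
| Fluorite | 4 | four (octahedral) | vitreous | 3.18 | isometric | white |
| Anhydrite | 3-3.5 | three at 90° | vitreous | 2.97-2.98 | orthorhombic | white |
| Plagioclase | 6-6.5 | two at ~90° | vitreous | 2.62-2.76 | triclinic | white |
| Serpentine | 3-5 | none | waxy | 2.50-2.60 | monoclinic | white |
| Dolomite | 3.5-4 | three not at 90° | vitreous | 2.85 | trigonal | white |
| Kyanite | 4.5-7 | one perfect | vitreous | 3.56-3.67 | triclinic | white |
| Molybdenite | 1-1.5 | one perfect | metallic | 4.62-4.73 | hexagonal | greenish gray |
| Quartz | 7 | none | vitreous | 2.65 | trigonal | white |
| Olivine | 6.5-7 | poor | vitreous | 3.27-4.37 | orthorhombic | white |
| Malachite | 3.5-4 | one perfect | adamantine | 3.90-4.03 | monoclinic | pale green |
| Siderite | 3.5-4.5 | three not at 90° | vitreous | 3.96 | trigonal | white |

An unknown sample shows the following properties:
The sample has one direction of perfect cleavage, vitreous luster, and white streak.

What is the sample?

Kyanite

One direction of perfect cleavage: Kaolinite, Graphite, Talc, Azurite, Kyanite, Molybdenite, Malachite remain.
Vitreous luster: Azurite, Kyanite remain.
White streak rules out Azurite.
Only Kyanite satisfies all observations.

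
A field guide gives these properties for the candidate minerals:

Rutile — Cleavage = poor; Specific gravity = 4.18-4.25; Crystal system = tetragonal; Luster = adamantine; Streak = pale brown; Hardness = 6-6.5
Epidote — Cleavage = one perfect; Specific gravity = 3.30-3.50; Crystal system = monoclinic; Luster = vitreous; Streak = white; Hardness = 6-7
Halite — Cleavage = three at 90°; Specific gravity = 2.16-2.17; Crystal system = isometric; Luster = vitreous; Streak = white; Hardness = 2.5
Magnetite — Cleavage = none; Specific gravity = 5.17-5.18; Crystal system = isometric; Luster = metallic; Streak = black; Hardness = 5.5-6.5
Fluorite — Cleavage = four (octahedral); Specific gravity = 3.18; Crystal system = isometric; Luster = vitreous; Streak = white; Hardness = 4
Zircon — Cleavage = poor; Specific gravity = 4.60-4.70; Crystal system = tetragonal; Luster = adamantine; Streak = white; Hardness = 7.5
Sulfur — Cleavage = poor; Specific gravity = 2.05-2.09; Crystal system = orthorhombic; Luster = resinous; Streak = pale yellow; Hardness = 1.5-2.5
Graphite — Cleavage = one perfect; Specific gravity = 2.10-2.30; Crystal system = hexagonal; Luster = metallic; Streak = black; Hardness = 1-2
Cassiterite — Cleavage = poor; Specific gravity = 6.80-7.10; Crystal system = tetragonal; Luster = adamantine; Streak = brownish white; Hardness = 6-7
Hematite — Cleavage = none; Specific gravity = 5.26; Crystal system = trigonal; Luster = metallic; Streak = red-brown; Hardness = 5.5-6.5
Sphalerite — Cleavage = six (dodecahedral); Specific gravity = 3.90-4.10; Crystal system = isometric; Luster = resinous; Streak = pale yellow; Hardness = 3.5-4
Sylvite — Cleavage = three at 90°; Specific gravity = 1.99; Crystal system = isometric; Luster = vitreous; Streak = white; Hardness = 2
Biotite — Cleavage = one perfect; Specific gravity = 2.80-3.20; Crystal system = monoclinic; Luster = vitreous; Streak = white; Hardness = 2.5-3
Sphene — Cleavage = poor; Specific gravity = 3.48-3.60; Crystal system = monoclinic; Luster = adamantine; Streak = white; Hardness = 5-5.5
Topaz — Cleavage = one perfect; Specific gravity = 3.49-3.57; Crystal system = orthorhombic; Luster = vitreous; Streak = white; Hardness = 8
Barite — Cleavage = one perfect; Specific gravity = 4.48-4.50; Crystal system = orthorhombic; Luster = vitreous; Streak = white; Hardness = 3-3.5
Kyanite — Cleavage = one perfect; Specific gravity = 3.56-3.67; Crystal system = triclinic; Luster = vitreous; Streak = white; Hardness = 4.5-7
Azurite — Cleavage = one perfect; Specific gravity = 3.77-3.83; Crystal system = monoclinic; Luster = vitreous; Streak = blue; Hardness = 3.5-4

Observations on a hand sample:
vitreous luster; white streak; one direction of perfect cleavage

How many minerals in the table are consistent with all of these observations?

Vitreous luster — leaves Epidote, Halite, Fluorite, Sylvite, Biotite, Topaz, Barite, Kyanite, Azurite.
White streak is inconsistent with Azurite.
One direction of perfect cleavage eliminates Halite, Fluorite, Sylvite.
Consistent with every observation: Barite, Biotite, Epidote, Kyanite, Topaz.
That is 5 minerals.

5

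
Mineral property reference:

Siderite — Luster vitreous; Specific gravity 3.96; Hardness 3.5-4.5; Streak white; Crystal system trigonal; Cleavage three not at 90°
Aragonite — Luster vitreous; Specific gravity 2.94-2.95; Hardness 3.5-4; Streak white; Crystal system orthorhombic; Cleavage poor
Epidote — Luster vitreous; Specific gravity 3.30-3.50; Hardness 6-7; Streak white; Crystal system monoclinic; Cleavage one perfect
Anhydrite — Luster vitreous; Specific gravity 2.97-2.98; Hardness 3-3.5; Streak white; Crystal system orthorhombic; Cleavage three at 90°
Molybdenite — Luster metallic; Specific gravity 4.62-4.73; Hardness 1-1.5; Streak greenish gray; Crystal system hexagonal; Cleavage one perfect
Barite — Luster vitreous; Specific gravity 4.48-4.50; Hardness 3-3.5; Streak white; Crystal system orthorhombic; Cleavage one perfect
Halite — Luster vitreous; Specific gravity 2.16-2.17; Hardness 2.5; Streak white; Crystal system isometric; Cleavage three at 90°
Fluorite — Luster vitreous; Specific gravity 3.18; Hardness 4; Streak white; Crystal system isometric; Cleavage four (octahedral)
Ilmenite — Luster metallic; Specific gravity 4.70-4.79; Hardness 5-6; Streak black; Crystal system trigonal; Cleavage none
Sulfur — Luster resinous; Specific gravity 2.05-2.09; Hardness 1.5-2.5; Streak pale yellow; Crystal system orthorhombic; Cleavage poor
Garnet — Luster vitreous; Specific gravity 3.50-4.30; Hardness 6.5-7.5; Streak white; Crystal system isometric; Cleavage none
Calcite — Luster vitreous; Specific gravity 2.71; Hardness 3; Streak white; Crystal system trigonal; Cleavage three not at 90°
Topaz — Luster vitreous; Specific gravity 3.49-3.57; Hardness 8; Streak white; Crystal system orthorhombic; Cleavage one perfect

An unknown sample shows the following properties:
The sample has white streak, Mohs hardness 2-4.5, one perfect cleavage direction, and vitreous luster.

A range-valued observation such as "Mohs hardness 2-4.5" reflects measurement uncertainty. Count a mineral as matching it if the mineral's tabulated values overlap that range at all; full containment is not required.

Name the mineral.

White streak is inconsistent with Molybdenite, Ilmenite, Sulfur.
Mohs hardness 2-4.5 excludes Epidote, Garnet, Topaz.
One perfect cleavage direction — only Barite remains.
Vitreous luster — every remaining candidate is consistent.
Barite is the sole remaining match.

Barite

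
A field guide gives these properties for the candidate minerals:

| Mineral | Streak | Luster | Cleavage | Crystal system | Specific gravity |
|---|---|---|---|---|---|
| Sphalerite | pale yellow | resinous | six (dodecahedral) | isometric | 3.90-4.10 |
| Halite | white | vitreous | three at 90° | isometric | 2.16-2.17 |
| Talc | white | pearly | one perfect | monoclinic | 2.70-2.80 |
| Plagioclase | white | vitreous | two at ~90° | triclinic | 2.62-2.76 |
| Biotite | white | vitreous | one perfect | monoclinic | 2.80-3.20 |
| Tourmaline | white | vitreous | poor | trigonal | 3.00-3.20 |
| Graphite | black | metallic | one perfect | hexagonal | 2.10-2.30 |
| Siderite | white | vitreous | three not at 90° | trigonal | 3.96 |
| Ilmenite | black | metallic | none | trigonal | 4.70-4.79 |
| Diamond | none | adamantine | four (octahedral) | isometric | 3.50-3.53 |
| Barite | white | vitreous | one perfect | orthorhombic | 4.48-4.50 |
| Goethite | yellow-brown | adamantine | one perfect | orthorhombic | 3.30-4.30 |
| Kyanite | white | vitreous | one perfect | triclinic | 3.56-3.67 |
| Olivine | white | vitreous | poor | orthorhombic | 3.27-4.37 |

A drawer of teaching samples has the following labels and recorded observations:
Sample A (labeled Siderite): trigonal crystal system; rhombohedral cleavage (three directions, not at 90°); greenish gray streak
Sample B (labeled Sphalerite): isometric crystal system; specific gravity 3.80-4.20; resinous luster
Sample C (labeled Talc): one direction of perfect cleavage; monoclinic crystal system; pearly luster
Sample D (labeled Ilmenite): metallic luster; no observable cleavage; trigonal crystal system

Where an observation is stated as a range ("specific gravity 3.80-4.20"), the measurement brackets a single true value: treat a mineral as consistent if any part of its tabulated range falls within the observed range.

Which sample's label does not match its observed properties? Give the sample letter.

A

Sample A: greenish gray streak is outside the reference for Siderite (white streak) — mislabeled.
Sample B: every observation is compatible with the reference values for Sphalerite.
Sample C: every observation is compatible with the reference values for Talc.
Sample D: every observation is compatible with the reference values for Ilmenite.
Only sample A is inconsistent with its label.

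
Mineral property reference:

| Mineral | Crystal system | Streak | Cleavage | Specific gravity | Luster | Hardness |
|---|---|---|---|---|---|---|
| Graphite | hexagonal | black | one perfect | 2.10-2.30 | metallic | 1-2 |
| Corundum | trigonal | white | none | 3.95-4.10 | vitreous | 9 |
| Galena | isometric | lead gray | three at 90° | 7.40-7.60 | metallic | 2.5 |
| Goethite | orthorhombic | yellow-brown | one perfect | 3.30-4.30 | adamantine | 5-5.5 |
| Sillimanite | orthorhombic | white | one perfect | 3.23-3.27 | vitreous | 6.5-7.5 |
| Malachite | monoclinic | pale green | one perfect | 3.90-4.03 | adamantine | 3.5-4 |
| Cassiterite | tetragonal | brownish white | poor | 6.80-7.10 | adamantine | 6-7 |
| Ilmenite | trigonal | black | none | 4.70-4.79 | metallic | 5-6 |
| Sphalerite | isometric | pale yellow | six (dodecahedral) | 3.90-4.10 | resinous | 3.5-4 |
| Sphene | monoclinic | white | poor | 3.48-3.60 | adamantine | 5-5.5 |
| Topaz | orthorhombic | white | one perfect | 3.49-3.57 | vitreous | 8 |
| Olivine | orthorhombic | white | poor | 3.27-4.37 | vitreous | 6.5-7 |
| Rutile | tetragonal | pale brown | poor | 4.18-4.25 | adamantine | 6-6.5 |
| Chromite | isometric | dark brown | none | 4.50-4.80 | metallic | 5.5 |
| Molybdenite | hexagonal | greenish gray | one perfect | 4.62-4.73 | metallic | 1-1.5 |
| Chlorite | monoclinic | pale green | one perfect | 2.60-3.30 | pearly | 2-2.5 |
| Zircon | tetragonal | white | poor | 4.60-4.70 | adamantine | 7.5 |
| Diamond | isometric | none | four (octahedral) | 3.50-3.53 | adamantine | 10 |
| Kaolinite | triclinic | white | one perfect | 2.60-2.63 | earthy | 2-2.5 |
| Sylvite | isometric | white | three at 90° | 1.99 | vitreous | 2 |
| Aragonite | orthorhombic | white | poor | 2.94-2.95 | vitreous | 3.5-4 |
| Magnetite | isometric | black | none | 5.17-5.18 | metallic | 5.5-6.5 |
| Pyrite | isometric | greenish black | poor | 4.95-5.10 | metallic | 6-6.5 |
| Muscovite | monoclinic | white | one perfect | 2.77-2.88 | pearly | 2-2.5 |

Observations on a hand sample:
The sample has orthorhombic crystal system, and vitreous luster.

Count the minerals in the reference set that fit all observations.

Orthorhombic crystal system: narrows the field to Goethite, Sillimanite, Topaz, Olivine, Aragonite.
Vitreous luster is inconsistent with Goethite.
The minerals that satisfy all observations are Aragonite, Olivine, Sillimanite, Topaz.
That is 4 minerals.

4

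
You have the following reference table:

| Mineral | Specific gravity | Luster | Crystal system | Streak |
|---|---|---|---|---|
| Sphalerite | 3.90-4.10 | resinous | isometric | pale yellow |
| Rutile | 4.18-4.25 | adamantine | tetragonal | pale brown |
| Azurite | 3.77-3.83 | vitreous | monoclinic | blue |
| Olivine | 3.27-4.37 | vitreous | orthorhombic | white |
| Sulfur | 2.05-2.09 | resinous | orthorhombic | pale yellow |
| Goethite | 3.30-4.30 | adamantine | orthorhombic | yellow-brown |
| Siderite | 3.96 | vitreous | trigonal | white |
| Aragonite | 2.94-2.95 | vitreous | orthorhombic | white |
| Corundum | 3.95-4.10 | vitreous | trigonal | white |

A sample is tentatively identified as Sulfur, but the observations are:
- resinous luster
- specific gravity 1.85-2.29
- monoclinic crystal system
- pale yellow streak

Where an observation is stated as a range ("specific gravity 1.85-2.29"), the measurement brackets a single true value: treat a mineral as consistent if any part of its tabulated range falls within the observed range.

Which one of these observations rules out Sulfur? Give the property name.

crystal system

Resinous luster: Sulfur has resinous luster — matches.
Specific gravity 1.85-2.29: Sulfur has SG 2.05-2.09 — matches.
Monoclinic crystal system: Sulfur has orthorhombic system — outside the reference range.
Pale yellow streak: Sulfur has pale yellow streak — matches.
Only the crystal system is inconsistent.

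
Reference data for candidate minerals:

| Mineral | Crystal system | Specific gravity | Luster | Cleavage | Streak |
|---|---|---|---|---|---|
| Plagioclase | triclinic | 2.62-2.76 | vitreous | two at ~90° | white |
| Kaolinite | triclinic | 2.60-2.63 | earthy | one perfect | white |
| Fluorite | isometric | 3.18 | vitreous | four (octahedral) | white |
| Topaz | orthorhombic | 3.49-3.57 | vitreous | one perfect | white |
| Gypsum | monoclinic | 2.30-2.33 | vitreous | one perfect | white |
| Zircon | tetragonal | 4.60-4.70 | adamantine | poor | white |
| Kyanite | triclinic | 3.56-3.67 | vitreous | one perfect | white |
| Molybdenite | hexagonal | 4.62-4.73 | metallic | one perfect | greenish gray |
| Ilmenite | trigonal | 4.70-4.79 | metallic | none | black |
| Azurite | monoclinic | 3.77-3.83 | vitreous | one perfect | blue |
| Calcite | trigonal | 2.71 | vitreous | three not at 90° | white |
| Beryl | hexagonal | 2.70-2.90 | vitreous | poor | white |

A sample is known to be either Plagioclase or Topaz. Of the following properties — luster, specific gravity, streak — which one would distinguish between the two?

specific gravity

Luster: both vitreous — shared.
Specific gravity: Plagioclase 2.62-2.76, Topaz 3.49-3.57 — these differ.
Streak: both white — shared.
Of the listed properties, specific gravity is the one that separates them.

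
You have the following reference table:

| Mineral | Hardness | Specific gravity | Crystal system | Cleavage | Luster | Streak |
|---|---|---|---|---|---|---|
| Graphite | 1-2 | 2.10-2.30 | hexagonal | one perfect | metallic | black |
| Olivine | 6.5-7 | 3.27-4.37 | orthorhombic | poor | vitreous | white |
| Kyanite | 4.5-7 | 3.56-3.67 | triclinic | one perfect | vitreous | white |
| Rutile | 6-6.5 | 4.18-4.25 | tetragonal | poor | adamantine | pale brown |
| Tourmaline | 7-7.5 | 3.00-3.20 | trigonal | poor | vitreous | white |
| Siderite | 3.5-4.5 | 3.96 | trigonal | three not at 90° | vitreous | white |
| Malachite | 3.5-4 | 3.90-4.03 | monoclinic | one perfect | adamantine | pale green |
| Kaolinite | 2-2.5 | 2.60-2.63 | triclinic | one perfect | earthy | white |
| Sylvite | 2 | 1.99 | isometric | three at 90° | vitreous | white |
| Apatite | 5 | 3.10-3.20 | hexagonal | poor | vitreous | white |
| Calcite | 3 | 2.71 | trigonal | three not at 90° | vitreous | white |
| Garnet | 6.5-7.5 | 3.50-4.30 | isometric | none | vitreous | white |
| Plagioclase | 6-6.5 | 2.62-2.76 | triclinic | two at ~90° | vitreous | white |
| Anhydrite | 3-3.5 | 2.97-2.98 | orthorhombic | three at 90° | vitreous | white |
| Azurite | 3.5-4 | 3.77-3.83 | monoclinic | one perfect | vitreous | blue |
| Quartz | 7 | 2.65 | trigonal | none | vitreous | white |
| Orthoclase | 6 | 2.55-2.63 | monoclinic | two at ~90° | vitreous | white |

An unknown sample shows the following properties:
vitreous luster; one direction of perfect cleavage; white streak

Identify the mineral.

Kyanite

Vitreous luster excludes Graphite, Rutile, Malachite, Kaolinite.
One direction of perfect cleavage: Kyanite, Azurite remain.
White streak eliminates Azurite.
Kyanite is the sole remaining match.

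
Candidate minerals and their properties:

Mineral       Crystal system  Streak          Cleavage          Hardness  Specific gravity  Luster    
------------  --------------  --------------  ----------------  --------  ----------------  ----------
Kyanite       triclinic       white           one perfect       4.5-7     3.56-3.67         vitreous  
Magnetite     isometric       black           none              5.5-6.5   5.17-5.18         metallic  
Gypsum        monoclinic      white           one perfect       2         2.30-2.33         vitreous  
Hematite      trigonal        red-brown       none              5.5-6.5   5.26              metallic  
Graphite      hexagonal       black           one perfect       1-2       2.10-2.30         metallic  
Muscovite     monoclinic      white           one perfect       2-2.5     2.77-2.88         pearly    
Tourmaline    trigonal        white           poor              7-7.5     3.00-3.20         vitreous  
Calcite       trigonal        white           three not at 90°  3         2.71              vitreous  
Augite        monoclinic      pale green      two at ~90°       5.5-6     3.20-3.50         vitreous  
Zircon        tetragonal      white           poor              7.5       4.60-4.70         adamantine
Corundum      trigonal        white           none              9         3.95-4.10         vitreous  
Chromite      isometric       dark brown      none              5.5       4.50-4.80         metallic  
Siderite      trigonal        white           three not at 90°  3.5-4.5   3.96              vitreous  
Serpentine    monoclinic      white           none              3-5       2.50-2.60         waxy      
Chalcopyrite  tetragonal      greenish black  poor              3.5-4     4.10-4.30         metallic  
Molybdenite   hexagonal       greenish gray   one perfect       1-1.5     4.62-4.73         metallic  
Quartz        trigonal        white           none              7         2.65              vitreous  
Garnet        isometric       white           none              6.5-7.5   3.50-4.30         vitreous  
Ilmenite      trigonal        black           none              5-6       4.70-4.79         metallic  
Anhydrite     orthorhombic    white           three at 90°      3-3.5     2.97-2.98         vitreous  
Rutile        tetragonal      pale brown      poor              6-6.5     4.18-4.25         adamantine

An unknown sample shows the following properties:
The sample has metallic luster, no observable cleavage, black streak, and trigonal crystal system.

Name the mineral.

Ilmenite

Metallic luster: leaves Magnetite, Hematite, Graphite, Chromite, Chalcopyrite, Molybdenite, Ilmenite.
No observable cleavage rules out Graphite, Chalcopyrite, Molybdenite.
Black streak eliminates Hematite, Chromite.
Trigonal crystal system excludes Magnetite.
The only mineral consistent with every observation is Ilmenite.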